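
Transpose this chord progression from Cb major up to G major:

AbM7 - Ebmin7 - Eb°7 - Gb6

Cb major up to G major is an augmented fifth; each chord root moves by that interval while the quality stays the same.
AbM7: root Ab up an augmented fifth → E, giving EM7.
Ebmin7: root Eb up an augmented fifth → B, giving Bmin7.
Eb°7: root Eb up an augmented fifth → B, giving B°7.
Gb6: root Gb up an augmented fifth → D, giving D6.

EM7 Bmin7 B°7 D6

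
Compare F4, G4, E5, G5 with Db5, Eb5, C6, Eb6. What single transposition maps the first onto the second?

Take the first pair: F4 → Db5. F to D spans 6 letter names, so the interval is some kind of sixth.
F4 to Db5 is 8 semitones, which makes it a minor sixth; the second version is higher, so the direction is up.
Checking another pair — G5 → Eb6 — gives the same interval.

up a minor sixth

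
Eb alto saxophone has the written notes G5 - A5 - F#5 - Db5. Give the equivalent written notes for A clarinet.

Db5 Eb5 C5 Abb4

First find concert pitch: the Eb alto saxophone sounds a major sixth below written, so G5 A5 F#5 Db5 sounds Bb4 C5 A4 Fb4.
Then write for A clarinet: it sounds a minor third below written, so the part must be a minor third above concert.
Bb4 → Db5
C5 → Eb5
A4 → C5
Fb4 → Abb4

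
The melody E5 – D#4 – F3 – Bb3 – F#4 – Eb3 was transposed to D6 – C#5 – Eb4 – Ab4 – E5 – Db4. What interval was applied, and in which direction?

Take the first pair: E5 → D6. E to D spans 7 letter names, so the interval is some kind of seventh.
E5 to D6 is 10 semitones, which makes it a minor seventh; the second version is higher, so the direction is up.
Checking another pair — Eb3 → Db4 — gives the same interval.

up a minor seventh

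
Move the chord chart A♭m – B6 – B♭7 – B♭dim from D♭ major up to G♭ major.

Dbm E6 Eb7 Ebdim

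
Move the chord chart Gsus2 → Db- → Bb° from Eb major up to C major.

Esus2 Bb- G°

Eb major up to C major is a major sixth; each chord root moves by that interval while the quality stays the same.
Gsus2: root G up a major sixth → E, giving Esus2.
Db-: root Db up a major sixth → Bb, giving Bb-.
Bb°: root Bb up a major sixth → G, giving G°.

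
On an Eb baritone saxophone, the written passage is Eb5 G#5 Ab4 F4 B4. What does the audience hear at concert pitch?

Written C4 on the Eb baritone saxophone sounds as Eb2, a major thirteenth lower; apply that shift to every note.
Eb5 gives Gb3
G#5 gives B3
Ab4 gives Cb3
F4 gives Ab2
B4 gives D3

Gb3 B3 Cb3 Ab2 D3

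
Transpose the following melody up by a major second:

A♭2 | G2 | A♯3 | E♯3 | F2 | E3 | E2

Ab2 to Bb2
G2 to A2
A#3 to B#3
E#3 to F##3
F2 to G2
E3 to F#3
E2 to F#2

Bb2 A2 B#3 F##3 G2 F#3 F#2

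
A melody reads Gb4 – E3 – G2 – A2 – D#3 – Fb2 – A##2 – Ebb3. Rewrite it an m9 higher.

Abb5 F4 Ab3 Bb3 E4 Gbb3 B#3 Fbb4

Gb4 to Abb5
E3 to F4
G2 to Ab3
A2 to Bb3
D#3 to E4
Fb2 to Gbb3
A##2 to B#3
Ebb3 to Fbb4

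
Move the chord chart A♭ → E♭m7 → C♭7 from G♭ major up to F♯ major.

G♭ major up to F♯ major is an augmented seventh; each chord root moves by that interval while the quality stays the same.
A♭: root A♭ up an augmented seventh → G#, giving G#.
E♭m7: root E♭ up an augmented seventh → D#, giving D#m7.
C♭7: root C♭ up an augmented seventh → B, giving B7.

G# D#m7 B7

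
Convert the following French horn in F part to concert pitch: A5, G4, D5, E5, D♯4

D5 C4 G4 A4 G#3

Written C4 on the French horn in F sounds as F3, a perfect fifth lower; apply that shift to every note.
A5 → D5
G4 → C4
D5 → G4
E5 → A4
D#4 → G#3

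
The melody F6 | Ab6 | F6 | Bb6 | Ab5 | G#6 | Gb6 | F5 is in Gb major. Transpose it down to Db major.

From Gb down to Db is a perfect fourth; apply that to each pitch.
F6 to C6
Ab6 to Eb6
F6 to C6
Bb6 to F6
Ab5 to Eb5
G#6 to D#6
Gb6 to Db6
F5 to C5

C6 Eb6 C6 F6 Eb5 D#6 Db6 C5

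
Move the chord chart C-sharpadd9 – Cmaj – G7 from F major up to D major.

A#add9 Amaj E7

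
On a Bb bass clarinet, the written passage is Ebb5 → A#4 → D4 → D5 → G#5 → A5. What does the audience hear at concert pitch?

The Bb bass clarinet sounds a major ninth below written, so transpose each written note down a major ninth.
Ebb5 to Dbb4
A#4 to G#3
D4 to C3
D5 to C4
G#5 to F#4
A5 to G4

Dbb4 G#3 C3 C4 F#4 G4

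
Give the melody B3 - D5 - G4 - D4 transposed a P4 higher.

B3 → E4
D5 → G5
G4 → C5
D4 → G4

E4 G5 C5 G4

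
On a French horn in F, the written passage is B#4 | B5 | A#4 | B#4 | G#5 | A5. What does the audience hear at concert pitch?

E#4 E5 D#4 E#4 C#5 D5

Written C4 on the French horn in F sounds as F3, a perfect fifth lower; apply that shift to every note.
B#4 becomes E#4
B5 becomes E5
A#4 becomes D#4
B#4 becomes E#4
G#5 becomes C#5
A5 becomes D5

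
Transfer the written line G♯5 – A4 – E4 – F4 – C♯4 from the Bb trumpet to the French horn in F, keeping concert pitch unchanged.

C#6 D5 A4 Bb4 F#4

First find concert pitch: the Bb trumpet sounds a major second below written, so G♯5 A4 E4 F4 C♯4 sounds F#5 G4 D4 Eb4 B3.
Then write for French horn in F: it sounds a perfect fifth below written, so the part must be a perfect fifth above concert.
F#5 → C#6
G4 → D5
D4 → A4
Eb4 → Bb4
B3 → F#4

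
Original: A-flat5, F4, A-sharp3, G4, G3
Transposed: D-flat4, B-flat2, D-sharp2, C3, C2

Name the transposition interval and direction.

down a perfect twelfth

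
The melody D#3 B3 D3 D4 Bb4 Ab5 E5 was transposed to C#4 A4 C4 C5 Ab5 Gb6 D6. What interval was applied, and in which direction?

From D#3 to C#4 is 7 letter names — a seventh of some quality.
D#3 to C#4 is 10 semitones, which makes it a minor seventh; the second version is higher, so the direction is up.
Checking another pair — E5 → D6 — gives the same interval.

up a minor seventh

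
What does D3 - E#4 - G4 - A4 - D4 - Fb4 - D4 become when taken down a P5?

G2 A#3 C4 D4 G3 Bbb3 G3

D3 becomes G2
E#4 becomes A#3
G4 becomes C4
A4 becomes D4
D4 becomes G3
Fb4 becomes Bbb3
D4 becomes G3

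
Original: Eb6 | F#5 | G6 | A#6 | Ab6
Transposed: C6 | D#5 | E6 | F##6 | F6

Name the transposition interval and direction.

Take the first pair: Eb6 → C6. E to C spans 3 letter names, so the interval is some kind of third.
C6 to Eb6 is 3 semitones, which makes it a minor third; the second version is lower, so the direction is down.
Checking another pair — Ab6 → F6 — gives the same interval.

down a minor third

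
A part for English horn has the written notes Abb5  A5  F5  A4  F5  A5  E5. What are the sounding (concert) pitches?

Written C4 on the English horn sounds as F3, a perfect fifth lower; apply that shift to every note.
Abb5 becomes Dbb5
A5 becomes D5
F5 becomes Bb4
A4 becomes D4
F5 becomes Bb4
A5 becomes D5
E5 becomes A4

Dbb5 D5 Bb4 D4 Bb4 D5 A4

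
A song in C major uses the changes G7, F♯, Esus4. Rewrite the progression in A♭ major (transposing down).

Eb7 D Csus4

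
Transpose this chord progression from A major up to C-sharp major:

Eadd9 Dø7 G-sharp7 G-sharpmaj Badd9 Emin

G#add9 F#ø7 B#7 B#maj D#add9 G#min

A major up to C-sharp major is a major third; each chord root moves by that interval while the quality stays the same.
Eadd9: root E up a major third → G#, giving G#add9.
Dø7: root D up a major third → F#, giving F#ø7.
G-sharp7: root G-sharp up a major third → B#, giving B#7.
G-sharpmaj: root G-sharp up a major third → B#, giving B#maj.
Badd9: root B up a major third → D#, giving D#add9.
Emin: root E up a major third → G#, giving G#min.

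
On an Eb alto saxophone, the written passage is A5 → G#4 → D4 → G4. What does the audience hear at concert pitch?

C5 B3 F3 Bb3

Written C4 on the Eb alto saxophone sounds as Eb3, a major sixth lower; apply that shift to every note.
A5 to C5
G#4 to B3
D4 to F3
G4 to Bb3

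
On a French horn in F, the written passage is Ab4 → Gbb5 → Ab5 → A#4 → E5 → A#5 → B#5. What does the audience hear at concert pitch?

Db4 Cbb5 Db5 D#4 A4 D#5 E#5

The French horn in F sounds a perfect fifth below written, so transpose each written note down a perfect fifth.
Ab4 gives Db4
Gbb5 gives Cbb5
Ab5 gives Db5
A#4 gives D#4
E5 gives A4
A#5 gives D#5
B#5 gives E#5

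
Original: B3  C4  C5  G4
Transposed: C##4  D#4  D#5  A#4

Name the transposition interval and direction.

up an augmented second

From B3 to C##4 is 2 letter names — a second of some quality.
B3 to C##4 is 3 semitones, which makes it an augmented second; the second version is higher, so the direction is up.
Checking another pair — G4 → A#4 — gives the same interval.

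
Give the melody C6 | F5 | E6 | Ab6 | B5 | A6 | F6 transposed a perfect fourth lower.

G5 C5 B5 Eb6 F#5 E6 C6

C6 down a perfect fourth is G5.
F5: a fourth down reaches C, and 5 semitones makes it C5.
E6: a fourth down reaches B, and 5 semitones makes it B5.
A perfect fourth down from Ab6 gives Eb6.
B5: a fourth down reaches F, and 5 semitones makes it F#5.
A6 down a perfect fourth is E6.
F6 down a perfect fourth is C6.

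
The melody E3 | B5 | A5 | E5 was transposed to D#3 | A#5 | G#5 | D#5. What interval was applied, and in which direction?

down a minor second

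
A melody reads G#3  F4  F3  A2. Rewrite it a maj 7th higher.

F##4 E5 E4 G#3

G#3: a seventh up reaches F, and 11 semitones makes it F##4.
F4 up a major seventh is E5.
A major seventh up from F3 gives E4.
A2 up a major seventh is G#3.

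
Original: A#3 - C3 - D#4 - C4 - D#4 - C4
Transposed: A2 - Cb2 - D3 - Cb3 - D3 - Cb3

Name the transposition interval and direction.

Take the first pair: A#3 → A2. A to A spans 8 letter names, so the interval is some kind of octave.
A2 to A#3 is 13 semitones, which makes it an augmented octave; the second version is lower, so the direction is down.
Checking another pair — C4 → Cb3 — gives the same interval.

down an augmented octave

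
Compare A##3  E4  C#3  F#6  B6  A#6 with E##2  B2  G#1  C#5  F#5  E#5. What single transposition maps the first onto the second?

From A##3 to E##2 is 11 letter names — an eleventh of some quality.
E##2 to A##3 is 17 semitones, which makes it a perfect eleventh; the second version is lower, so the direction is down.
Checking another pair — A#6 → E#5 — gives the same interval.

down a perfect eleventh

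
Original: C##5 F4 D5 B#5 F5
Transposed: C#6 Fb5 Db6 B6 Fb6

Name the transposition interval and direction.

Take the first pair: C##5 → C#6. C to C spans 8 letter names, so the interval is some kind of octave.
C##5 to C#6 is 11 semitones, which makes it a diminished octave; the second version is higher, so the direction is up.
Checking another pair — F5 → Fb6 — gives the same interval.

up a diminished octave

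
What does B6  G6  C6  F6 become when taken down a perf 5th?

B6: a fifth down reaches E, and 7 semitones makes it E6.
G6 down a perfect fifth is C6.
C6: a fifth down reaches F, and 7 semitones makes it F5.
F6 down a perfect fifth is Bb5.

E6 C6 F5 Bb5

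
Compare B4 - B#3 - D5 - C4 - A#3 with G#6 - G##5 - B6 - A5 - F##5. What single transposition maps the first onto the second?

up a major thirteenth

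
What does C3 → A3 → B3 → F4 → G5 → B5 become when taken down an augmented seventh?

C3 to Dbb2
A3 to Bbb2
B3 to Cb3
F4 to Gbb3
G5 to Abb4
B5 to Cb5

Dbb2 Bbb2 Cb3 Gbb3 Abb4 Cb5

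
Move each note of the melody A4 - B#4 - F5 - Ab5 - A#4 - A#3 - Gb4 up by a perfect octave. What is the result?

A5 B#5 F6 Ab6 A#5 A#4 Gb5

A4 → A5
B#4 → B#5
F5 → F6
Ab5 → Ab6
A#4 → A#5
A#3 → A#4
Gb4 → Gb5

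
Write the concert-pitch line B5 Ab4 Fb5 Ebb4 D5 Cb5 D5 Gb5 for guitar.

The guitar sounds a perfect octave below written, so the written part must be a perfect octave above concert — transpose each note up.
B5 -> B6
Ab4 -> Ab5
Fb5 -> Fb6
Ebb4 -> Ebb5
D5 -> D6
Cb5 -> Cb6
D5 -> D6
Gb5 -> Gb6

B6 Ab5 Fb6 Ebb5 D6 Cb6 D6 Gb6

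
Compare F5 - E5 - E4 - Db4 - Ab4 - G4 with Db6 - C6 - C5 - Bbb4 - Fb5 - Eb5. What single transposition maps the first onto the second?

Take the first pair: F5 → Db6. F to D spans 6 letter names, so the interval is some kind of sixth.
F5 to Db6 is 8 semitones, which makes it a minor sixth; the second version is higher, so the direction is up.
Checking another pair — G4 → Eb5 — gives the same interval.

up a minor sixth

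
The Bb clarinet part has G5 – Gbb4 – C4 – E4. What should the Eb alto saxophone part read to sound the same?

First find concert pitch: the Bb clarinet sounds a major second below written, so G5 Gbb4 C4 E4 sounds F5 Fbb4 Bb3 D4.
Then write for Eb alto saxophone: it sounds a major sixth below written, so the part must be a major sixth above concert.
F5 → D6
Fbb4 → Dbb5
Bb3 → G4
D4 → B4

D6 Dbb5 G4 B4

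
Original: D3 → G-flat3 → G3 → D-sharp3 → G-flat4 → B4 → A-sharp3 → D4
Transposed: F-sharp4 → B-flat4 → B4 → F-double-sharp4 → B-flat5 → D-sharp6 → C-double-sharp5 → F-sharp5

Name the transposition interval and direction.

up a major tenth

Take the first pair: D3 → F#4. D to F spans 10 letter names, so the interval is some kind of tenth.
D3 to F#4 is 16 semitones, which makes it a major tenth; the second version is higher, so the direction is up.
Checking another pair — D4 → F#5 — gives the same interval.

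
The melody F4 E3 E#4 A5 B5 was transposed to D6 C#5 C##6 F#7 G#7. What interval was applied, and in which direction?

up a major thirteenth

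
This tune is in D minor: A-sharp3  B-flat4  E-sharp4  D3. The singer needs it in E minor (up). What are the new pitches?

B#3 C5 F##4 E3

D minor to E minor up is a major second, so every note moves up by that interval.
A#3 to B#3
Bb4 to C5
E#4 to F##4
D3 to E3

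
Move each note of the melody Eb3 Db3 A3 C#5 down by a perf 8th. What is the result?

Eb2 Db2 A2 C#4

A perfect octave down from Eb3 gives Eb2.
A perfect octave down from Db3 gives Db2.
A3: an octave down reaches A, and 12 semitones makes it A2.
C#5 down a perfect octave is C#4.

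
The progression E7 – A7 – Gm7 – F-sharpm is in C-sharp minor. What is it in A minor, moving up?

C-sharp minor up to A minor is a minor sixth; each chord root moves by that interval while the quality stays the same.
E7: root E up a minor sixth → C, giving C7.
A7: root A up a minor sixth → F, giving F7.
Gm7: root G up a minor sixth → Eb, giving Ebm7.
F-sharpm: root F-sharp up a minor sixth → D, giving Dm.

C7 F7 Ebm7 Dm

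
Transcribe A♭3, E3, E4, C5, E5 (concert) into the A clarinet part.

Written C4 sounds as A3 on the A clarinet, so concert pitches are written a minor third up.
Ab3 gives Cb4
E3 gives G3
E4 gives G4
C5 gives Eb5
E5 gives G5

Cb4 G3 G4 Eb5 G5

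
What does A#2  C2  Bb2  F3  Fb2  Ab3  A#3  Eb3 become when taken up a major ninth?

B#3 D3 C4 G4 Gb3 Bb4 B#4 F4

A#2 becomes B#3
C2 becomes D3
Bb2 becomes C4
F3 becomes G4
Fb2 becomes Gb3
Ab3 becomes Bb4
A#3 becomes B#4
Eb3 becomes F4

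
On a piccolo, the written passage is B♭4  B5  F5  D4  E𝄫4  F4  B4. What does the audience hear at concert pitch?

Written C4 on the piccolo sounds as C5, a perfect octave higher; apply that shift to every note.
Bb4 gives Bb5
B5 gives B6
F5 gives F6
D4 gives D5
Ebb4 gives Ebb5
F4 gives F5
B4 gives B5

Bb5 B6 F6 D5 Ebb5 F5 B5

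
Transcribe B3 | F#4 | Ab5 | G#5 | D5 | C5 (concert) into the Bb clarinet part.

Written C4 sounds as Bb3 on the Bb clarinet, so concert pitches are written a major second up.
B3 to C#4
F#4 to G#4
Ab5 to Bb5
G#5 to A#5
D5 to E5
C5 to D5

C#4 G#4 Bb5 A#5 E5 D5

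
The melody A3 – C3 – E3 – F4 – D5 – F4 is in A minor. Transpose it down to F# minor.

From A down to F# is a minor third; apply that to each pitch.
A3 -> F#3
C3 -> A2
E3 -> C#3
F4 -> D4
D5 -> B4
F4 -> D4

F#3 A2 C#3 D4 B4 D4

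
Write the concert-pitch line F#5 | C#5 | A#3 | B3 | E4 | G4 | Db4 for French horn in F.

C#6 G#5 E#4 F#4 B4 D5 Ab4

The French horn in F sounds a perfect fifth below written, so the written part must be a perfect fifth above concert — transpose each note up.
F#5 gives C#6
C#5 gives G#5
A#3 gives E#4
B3 gives F#4
E4 gives B4
G4 gives D5
Db4 gives Ab4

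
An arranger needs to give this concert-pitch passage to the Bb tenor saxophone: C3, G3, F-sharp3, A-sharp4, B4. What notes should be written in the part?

The Bb tenor saxophone sounds a major ninth below written, so the written part must be a major ninth above concert — transpose each note up.
C3 to D4
G3 to A4
F#3 to G#4
A#4 to B#5
B4 to C#6

D4 A4 G#4 B#5 C#6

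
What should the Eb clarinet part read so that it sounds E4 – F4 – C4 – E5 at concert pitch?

The Eb clarinet sounds a minor third above written, so the written part must be a minor third below concert — transpose each note down.
E4 gives C#4
F4 gives D4
C4 gives A3
E5 gives C#5

C#4 D4 A3 C#5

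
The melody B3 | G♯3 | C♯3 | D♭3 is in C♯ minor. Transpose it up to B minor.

A4 F#4 B3 Cb4

From C♯ up to B is a minor seventh; apply that to each pitch.
B3 → A4
G#3 → F#4
C#3 → B3
Db3 → Cb4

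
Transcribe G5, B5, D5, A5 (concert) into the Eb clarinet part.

E5 G#5 B4 F#5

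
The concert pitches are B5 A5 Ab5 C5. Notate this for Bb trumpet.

The Bb trumpet sounds a major second below written, so the written part must be a major second above concert — transpose each note up.
B5 gives C#6
A5 gives B5
Ab5 gives Bb5
C5 gives D5

C#6 B5 Bb5 D5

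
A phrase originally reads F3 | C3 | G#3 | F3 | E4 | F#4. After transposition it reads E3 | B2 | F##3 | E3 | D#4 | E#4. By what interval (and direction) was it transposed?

Take the first pair: F3 → E3. F to E spans 2 letter names, so the interval is some kind of second.
E3 to F3 is 1 semitone, which makes it a minor second; the second version is lower, so the direction is down.
Checking another pair — F#4 → E#4 — gives the same interval.

down a minor second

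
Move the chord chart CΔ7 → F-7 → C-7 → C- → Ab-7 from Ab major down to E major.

G#Δ7 C#-7 G#-7 G#- E-7

Ab major down to E major is a diminished fourth; each chord root moves by that interval while the quality stays the same.
CΔ7: root C down a diminished fourth → G#, giving G#Δ7.
F-7: root F down a diminished fourth → C#, giving C#-7.
C-7: root C down a diminished fourth → G#, giving G#-7.
C-: root C down a diminished fourth → G#, giving G#-.
Ab-7: root Ab down a diminished fourth → E, giving E-7.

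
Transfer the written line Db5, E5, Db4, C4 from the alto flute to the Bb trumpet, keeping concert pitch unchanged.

Bb4 C#5 Bb3 A3

First find concert pitch: the alto flute sounds a perfect fourth below written, so Db5 E5 Db4 C4 sounds Ab4 B4 Ab3 G3.
Then write for Bb trumpet: it sounds a major second below written, so the part must be a major second above concert.
Ab4 → Bb4
B4 → C#5
Ab3 → Bb3
G3 → A3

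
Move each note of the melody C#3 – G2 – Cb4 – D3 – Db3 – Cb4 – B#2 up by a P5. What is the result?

G#3 D3 Gb4 A3 Ab3 Gb4 F##3

C#3 → G#3
G2 → D3
Cb4 → Gb4
D3 → A3
Db3 → Ab3
Cb4 → Gb4
B#2 → F##3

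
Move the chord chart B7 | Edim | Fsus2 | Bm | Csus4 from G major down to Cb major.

Eb7 Abdim Bbbsus2 Ebm Fbsus4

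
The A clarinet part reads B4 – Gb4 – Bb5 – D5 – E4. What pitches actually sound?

The A clarinet sounds a minor third below written, so transpose each written note down a minor third.
B4 to G#4
Gb4 to Eb4
Bb5 to G5
D5 to B4
E4 to C#4

G#4 Eb4 G5 B4 C#4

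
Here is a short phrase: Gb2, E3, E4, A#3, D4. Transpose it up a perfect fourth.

Gb2 → Cb3
E3 → A3
E4 → A4
A#3 → D#4
D4 → G4

Cb3 A3 A4 D#4 G4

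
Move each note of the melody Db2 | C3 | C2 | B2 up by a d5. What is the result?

Abb2 Gb3 Gb2 F3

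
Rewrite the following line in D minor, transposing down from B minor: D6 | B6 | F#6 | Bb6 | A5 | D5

F5 D6 A5 Db6 C5 F4

From B down to D is a major sixth; apply that to each pitch.
D6 → F5
B6 → D6
F#6 → A5
Bb6 → Db6
A5 → C5
D5 → F4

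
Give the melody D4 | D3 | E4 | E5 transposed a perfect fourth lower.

A perfect fourth down from D4 gives A3.
A perfect fourth down from D3 gives A2.
E4: a fourth down reaches B, and 5 semitones makes it B3.
A perfect fourth down from E5 gives B4.

A3 A2 B3 B4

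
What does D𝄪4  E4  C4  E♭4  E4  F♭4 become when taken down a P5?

D##4 down a perfect fifth is G##3.
E4 down a perfect fifth is A3.
C4 down a perfect fifth is F3.
Eb4 down a perfect fifth is Ab3.
E4 down a perfect fifth is A3.
Fb4 down a perfect fifth is Bbb3.

G##3 A3 F3 Ab3 A3 Bbb3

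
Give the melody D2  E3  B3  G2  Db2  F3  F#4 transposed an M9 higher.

E3 F#4 C#5 A3 Eb3 G4 G#5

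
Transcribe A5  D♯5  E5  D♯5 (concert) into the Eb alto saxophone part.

The Eb alto saxophone sounds a major sixth below written, so the written part must be a major sixth above concert — transpose each note up.
A5 becomes F#6
D#5 becomes B#5
E5 becomes C#6
D#5 becomes B#5

F#6 B#5 C#6 B#5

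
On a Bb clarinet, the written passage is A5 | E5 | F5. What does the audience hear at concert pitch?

Written C4 on the Bb clarinet sounds as Bb3, a major second lower; apply that shift to every note.
A5 to G5
E5 to D5
F5 to Eb5

G5 D5 Eb5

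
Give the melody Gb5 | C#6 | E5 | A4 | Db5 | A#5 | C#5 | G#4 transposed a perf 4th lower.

Db5 G#5 B4 E4 Ab4 E#5 G#4 D#4

Gb5 down a perfect fourth is Db5.
A perfect fourth down from C#6 gives G#5.
E5: a fourth down reaches B, and 5 semitones makes it B4.
A4: a fourth down reaches E, and 5 semitones makes it E4.
Db5 down a perfect fourth is Ab4.
A perfect fourth down from A#5 gives E#5.
C#5: a fourth down reaches G, and 5 semitones makes it G#4.
G#4 down a perfect fourth is D#4.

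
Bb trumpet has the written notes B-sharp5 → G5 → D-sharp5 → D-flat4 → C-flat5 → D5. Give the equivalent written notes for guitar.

A#6 F6 C#6 Cb5 Bbb5 C6

First find concert pitch: the Bb trumpet sounds a major second below written, so B-sharp5 G5 D-sharp5 D-flat4 C-flat5 D5 sounds A#5 F5 C#5 Cb4 Bbb4 C5.
Then write for guitar: it sounds a perfect octave below written, so the part must be a perfect octave above concert.
A#5 → A#6
F5 → F6
C#5 → C#6
Cb4 → Cb5
Bbb4 → Bbb5
C5 → C6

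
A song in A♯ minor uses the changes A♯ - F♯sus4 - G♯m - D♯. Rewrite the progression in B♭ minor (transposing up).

Bb Gbsus4 Abm Eb

A♯ minor up to B♭ minor is a diminished second; each chord root moves by that interval while the quality stays the same.
A♯: root A♯ up a diminished second → Bb, giving Bb.
F♯sus4: root F♯ up a diminished second → Gb, giving Gbsus4.
G♯m: root G♯ up a diminished second → Ab, giving Abm.
D♯: root D♯ up a diminished second → Eb, giving Eb.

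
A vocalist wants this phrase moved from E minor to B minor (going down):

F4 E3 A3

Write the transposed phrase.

C4 B2 E3

E minor to B minor down is a perfect fourth, so every note moves down by that interval.
F4 to C4
E3 to B2
A3 to E3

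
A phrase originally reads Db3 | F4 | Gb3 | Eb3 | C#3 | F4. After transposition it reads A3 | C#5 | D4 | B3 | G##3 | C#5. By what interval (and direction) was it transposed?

up an augmented fifth

From Db3 to A3 is 5 letter names — a fifth of some quality.
Db3 to A3 is 8 semitones, which makes it an augmented fifth; the second version is higher, so the direction is up.
Checking another pair — F4 → C#5 — gives the same interval.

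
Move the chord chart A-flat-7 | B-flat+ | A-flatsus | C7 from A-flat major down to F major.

A-flat major down to F major is a minor third; each chord root moves by that interval while the quality stays the same.
A-flat-7: root A-flat down a minor third → F, giving F-7.
B-flat+: root B-flat down a minor third → G, giving G+.
A-flatsus: root A-flat down a minor third → F, giving Fsus.
C7: root C down a minor third → A, giving A7.

F-7 G+ Fsus A7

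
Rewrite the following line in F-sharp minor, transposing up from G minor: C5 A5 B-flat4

From G up to F-sharp is a major seventh; apply that to each pitch.
C5 gives B5
A5 gives G#6
Bb4 gives A5

B5 G#6 A5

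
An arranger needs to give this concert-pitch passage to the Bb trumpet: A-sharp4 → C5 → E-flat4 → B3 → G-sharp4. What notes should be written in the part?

B#4 D5 F4 C#4 A#4

Written C4 sounds as Bb3 on the Bb trumpet, so concert pitches are written a major second up.
A#4 becomes B#4
C5 becomes D5
Eb4 becomes F4
B3 becomes C#4
G#4 becomes A#4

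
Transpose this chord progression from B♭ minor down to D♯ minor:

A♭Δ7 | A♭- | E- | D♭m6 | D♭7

B♭ minor down to D♯ minor is a diminished sixth; each chord root moves by that interval while the quality stays the same.
A♭Δ7: root A♭ down a diminished sixth → C#, giving C#Δ7.
A♭-: root A♭ down a diminished sixth → C#, giving C#-.
E-: root E down a diminished sixth → G##, giving G##-.
D♭m6: root D♭ down a diminished sixth → F#, giving F#m6.
D♭7: root D♭ down a diminished sixth → F#, giving F#7.

C#Δ7 C#- G##- F#m6 F#7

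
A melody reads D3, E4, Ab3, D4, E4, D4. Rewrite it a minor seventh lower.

D3: a seventh down reaches E, and 10 semitones makes it E2.
E4: a seventh down reaches F, and 10 semitones makes it F#3.
A minor seventh down from Ab3 gives Bb2.
D4: a seventh down reaches E, and 10 semitones makes it E3.
E4 down a minor seventh is F#3.
D4 down a minor seventh is E3.

E2 F#3 Bb2 E3 F#3 E3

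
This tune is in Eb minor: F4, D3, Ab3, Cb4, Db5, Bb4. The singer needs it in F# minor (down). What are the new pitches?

From Eb down to F# is a diminished seventh; apply that to each pitch.
F4 becomes G#3
D3 becomes E#2
Ab3 becomes B2
Cb4 becomes D3
Db5 becomes E4
Bb4 becomes C#4

G#3 E#2 B2 D3 E4 C#4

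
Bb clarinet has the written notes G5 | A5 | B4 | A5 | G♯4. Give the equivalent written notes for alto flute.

First find concert pitch: the Bb clarinet sounds a major second below written, so G5 A5 B4 A5 G♯4 sounds F5 G5 A4 G5 F#4.
Then write for alto flute: it sounds a perfect fourth below written, so the part must be a perfect fourth above concert.
F5 → Bb5
G5 → C6
A4 → D5
G5 → C6
F#4 → B4

Bb5 C6 D5 C6 B4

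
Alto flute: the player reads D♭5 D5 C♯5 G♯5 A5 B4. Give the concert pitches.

Ab4 A4 G#4 D#5 E5 F#4

The alto flute sounds a perfect fourth below written, so transpose each written note down a perfect fourth.
Db5 becomes Ab4
D5 becomes A4
C#5 becomes G#4
G#5 becomes D#5
A5 becomes E5
B4 becomes F#4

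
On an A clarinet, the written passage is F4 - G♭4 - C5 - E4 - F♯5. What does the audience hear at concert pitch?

D4 Eb4 A4 C#4 D#5

Written C4 on the A clarinet sounds as A3, a minor third lower; apply that shift to every note.
F4 gives D4
Gb4 gives Eb4
C5 gives A4
E4 gives C#4
F#5 gives D#5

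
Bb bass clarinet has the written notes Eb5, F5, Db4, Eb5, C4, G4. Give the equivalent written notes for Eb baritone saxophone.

Bb5 C6 Ab4 Bb5 G4 D5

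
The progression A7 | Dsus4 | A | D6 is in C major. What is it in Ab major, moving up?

F7 Bbsus4 F Bb6

C major up to Ab major is a minor sixth; each chord root moves by that interval while the quality stays the same.
A7: root A up a minor sixth → F, giving F7.
Dsus4: root D up a minor sixth → Bb, giving Bbsus4.
A: root A up a minor sixth → F, giving F.
D6: root D up a minor sixth → Bb, giving Bb6.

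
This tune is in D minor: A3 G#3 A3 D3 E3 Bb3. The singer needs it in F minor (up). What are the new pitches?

C4 B3 C4 F3 G3 Db4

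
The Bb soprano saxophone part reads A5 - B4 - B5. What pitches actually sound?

G5 A4 A5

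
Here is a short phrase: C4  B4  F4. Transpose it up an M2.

C4 → D4
B4 → C#5
F4 → G4

D4 C#5 G4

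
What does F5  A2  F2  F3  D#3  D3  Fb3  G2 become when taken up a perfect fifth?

F5 gives C6
A2 gives E3
F2 gives C3
F3 gives C4
D#3 gives A#3
D3 gives A3
Fb3 gives Cb4
G2 gives D3

C6 E3 C3 C4 A#3 A3 Cb4 D3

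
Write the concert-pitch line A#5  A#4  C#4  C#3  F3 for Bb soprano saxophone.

The Bb soprano saxophone sounds a major second below written, so the written part must be a major second above concert — transpose each note up.
A#5 to B#5
A#4 to B#4
C#4 to D#4
C#3 to D#3
F3 to G3

B#5 B#4 D#4 D#3 G3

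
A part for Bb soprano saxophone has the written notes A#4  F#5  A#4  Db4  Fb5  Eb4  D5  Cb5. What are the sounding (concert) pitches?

G#4 E5 G#4 Cb4 Ebb5 Db4 C5 Bbb4

The Bb soprano saxophone sounds a major second below written, so transpose each written note down a major second.
A#4 gives G#4
F#5 gives E5
A#4 gives G#4
Db4 gives Cb4
Fb5 gives Ebb5
Eb4 gives Db4
D5 gives C5
Cb5 gives Bbb4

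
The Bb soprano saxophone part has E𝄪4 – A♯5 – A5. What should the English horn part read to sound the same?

First find concert pitch: the Bb soprano saxophone sounds a major second below written, so E𝄪4 A♯5 A5 sounds D##4 G#5 G5.
Then write for English horn: it sounds a perfect fifth below written, so the part must be a perfect fifth above concert.
D##4 → A##4
G#5 → D#6
G5 → D6

A##4 D#6 D6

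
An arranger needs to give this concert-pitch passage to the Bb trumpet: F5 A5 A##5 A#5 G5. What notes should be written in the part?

G5 B5 B##5 B#5 A5

The Bb trumpet sounds a major second below written, so the written part must be a major second above concert — transpose each note up.
F5 to G5
A5 to B5
A##5 to B##5
A#5 to B#5
G5 to A5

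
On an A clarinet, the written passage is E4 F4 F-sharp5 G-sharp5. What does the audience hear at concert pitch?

C#4 D4 D#5 E#5

Written C4 on the A clarinet sounds as A3, a minor third lower; apply that shift to every note.
E4 → C#4
F4 → D4
F#5 → D#5
G#5 → E#5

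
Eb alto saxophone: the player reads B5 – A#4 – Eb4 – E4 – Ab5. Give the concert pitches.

D5 C#4 Gb3 G3 Cb5

The Eb alto saxophone sounds a major sixth below written, so transpose each written note down a major sixth.
B5 to D5
A#4 to C#4
Eb4 to Gb3
E4 to G3
Ab5 to Cb5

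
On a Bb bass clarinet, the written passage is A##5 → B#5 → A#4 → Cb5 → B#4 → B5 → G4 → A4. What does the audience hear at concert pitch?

G##4 A#4 G#3 Bbb3 A#3 A4 F3 G3

Written C4 on the Bb bass clarinet sounds as Bb2, a major ninth lower; apply that shift to every note.
A##5 gives G##4
B#5 gives A#4
A#4 gives G#3
Cb5 gives Bbb3
B#4 gives A#3
B5 gives A4
G4 gives F3
A4 gives G3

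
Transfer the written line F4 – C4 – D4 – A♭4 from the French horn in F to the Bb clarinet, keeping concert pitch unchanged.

C4 G3 A3 Eb4

First find concert pitch: the French horn in F sounds a perfect fifth below written, so F4 C4 D4 A♭4 sounds Bb3 F3 G3 Db4.
Then write for Bb clarinet: it sounds a major second below written, so the part must be a major second above concert.
Bb3 → C4
F3 → G3
G3 → A3
Db4 → Eb4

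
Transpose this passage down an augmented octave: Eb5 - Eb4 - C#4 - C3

Ebb4 Ebb3 C3 Cb2

Eb5 down an augmented octave is Ebb4.
Eb4 down an augmented octave is Ebb3.
An augmented octave down from C#4 gives C3.
An augmented octave down from C3 gives Cb2.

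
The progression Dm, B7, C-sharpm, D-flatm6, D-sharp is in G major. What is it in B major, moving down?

G major down to B major is a minor sixth; each chord root moves by that interval while the quality stays the same.
Dm: root D down a minor sixth → F#, giving F#m.
B7: root B down a minor sixth → D#, giving D#7.
C-sharpm: root C-sharp down a minor sixth → E#, giving E#m.
D-flatm6: root D-flat down a minor sixth → F, giving Fm6.
D-sharp: root D-sharp down a minor sixth → F##, giving F##.

F#m D#7 E#m Fm6 F##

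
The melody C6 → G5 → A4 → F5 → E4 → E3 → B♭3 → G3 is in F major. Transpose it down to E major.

B5 F#5 G#4 E5 D#4 D#3 A3 F#3

F major to E major down is a minor second, so every note moves down by that interval.
C6 to B5
G5 to F#5
A4 to G#4
F5 to E5
E4 to D#4
E3 to D#3
Bb3 to A3
G3 to F#3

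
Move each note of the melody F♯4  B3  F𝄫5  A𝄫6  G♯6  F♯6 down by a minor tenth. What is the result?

D#3 G#2 Dbb4 Fb5 E#5 D#5

A minor tenth down from F#4 gives D#3.
B3: a tenth down reaches G, and 15 semitones makes it G#2.
Fbb5: a tenth down reaches D, and 15 semitones makes it Dbb4.
Abb6: a tenth down reaches F, and 15 semitones makes it Fb5.
G#6: a tenth down reaches E, and 15 semitones makes it E#5.
A minor tenth down from F#6 gives D#5.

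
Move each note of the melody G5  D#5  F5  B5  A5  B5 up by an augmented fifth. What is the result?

D#6 A##5 C#6 F##6 E#6 F##6

An augmented fifth up from G5 gives D#6.
D#5: a fifth up reaches A, and 8 semitones makes it A##5.
F5 up an augmented fifth is C#6.
An augmented fifth up from B5 gives F##6.
A5: a fifth up reaches E, and 8 semitones makes it E#6.
B5: a fifth up reaches F, and 8 semitones makes it F##6.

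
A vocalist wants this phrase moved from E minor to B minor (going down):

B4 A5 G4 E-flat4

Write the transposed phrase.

F#4 E5 D4 Bb3

From E down to B is a perfect fourth; apply that to each pitch.
B4 -> F#4
A5 -> E5
G4 -> D4
Eb4 -> Bb3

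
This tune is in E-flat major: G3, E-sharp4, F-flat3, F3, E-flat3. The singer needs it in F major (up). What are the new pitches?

A3 F##4 Gb3 G3 F3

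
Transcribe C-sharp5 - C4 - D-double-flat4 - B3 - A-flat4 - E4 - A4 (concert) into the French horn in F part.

Written C4 sounds as F3 on the French horn in F, so concert pitches are written a perfect fifth up.
C#5 → G#5
C4 → G4
Dbb4 → Abb4
B3 → F#4
Ab4 → Eb5
E4 → B4
A4 → E5

G#5 G4 Abb4 F#4 Eb5 B4 E5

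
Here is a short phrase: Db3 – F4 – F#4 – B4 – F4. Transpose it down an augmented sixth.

Fbb2 Abb3 Ab3 Db4 Abb3

Db3: a sixth down reaches F, and 10 semitones makes it Fbb2.
F4 down an augmented sixth is Abb3.
F#4: a sixth down reaches A, and 10 semitones makes it Ab3.
B4 down an augmented sixth is Db4.
An augmented sixth down from F4 gives Abb3.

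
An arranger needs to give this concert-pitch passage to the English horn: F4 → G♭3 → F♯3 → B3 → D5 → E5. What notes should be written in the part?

The English horn sounds a perfect fifth below written, so the written part must be a perfect fifth above concert — transpose each note up.
F4 -> C5
Gb3 -> Db4
F#3 -> C#4
B3 -> F#4
D5 -> A5
E5 -> B5

C5 Db4 C#4 F#4 A5 B5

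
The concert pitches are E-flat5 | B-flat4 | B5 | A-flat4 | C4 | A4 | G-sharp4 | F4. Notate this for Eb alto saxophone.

Written C4 sounds as Eb3 on the Eb alto saxophone, so concert pitches are written a major sixth up.
Eb5 -> C6
Bb4 -> G5
B5 -> G#6
Ab4 -> F5
C4 -> A4
A4 -> F#5
G#4 -> E#5
F4 -> D5

C6 G5 G#6 F5 A4 F#5 E#5 D5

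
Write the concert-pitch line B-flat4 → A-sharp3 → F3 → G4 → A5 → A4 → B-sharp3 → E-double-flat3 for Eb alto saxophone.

The Eb alto saxophone sounds a major sixth below written, so the written part must be a major sixth above concert — transpose each note up.
Bb4 to G5
A#3 to F##4
F3 to D4
G4 to E5
A5 to F#6
A4 to F#5
B#3 to G##4
Ebb3 to Cb4

G5 F##4 D4 E5 F#6 F#5 G##4 Cb4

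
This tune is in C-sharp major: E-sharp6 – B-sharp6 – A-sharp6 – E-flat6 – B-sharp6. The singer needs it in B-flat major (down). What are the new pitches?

C-sharp major to B-flat major down is an augmented second, so every note moves down by that interval.
E#6 -> D6
B#6 -> A6
A#6 -> G6
Eb6 -> Dbb6
B#6 -> A6

D6 A6 G6 Dbb6 A6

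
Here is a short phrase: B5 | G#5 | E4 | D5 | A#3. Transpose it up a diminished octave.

Bb6 G6 Eb5 Db6 A4

B5: an octave up reaches B, and 11 semitones makes it Bb6.
G#5 up a diminished octave is G6.
E4: an octave up reaches E, and 11 semitones makes it Eb5.
D5 up a diminished octave is Db6.
A#3 up a diminished octave is A4.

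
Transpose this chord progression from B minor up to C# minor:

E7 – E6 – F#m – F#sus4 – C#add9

F#7 F#6 G#m G#sus4 D#add9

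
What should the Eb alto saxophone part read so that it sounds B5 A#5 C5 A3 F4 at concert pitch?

Written C4 sounds as Eb3 on the Eb alto saxophone, so concert pitches are written a major sixth up.
B5 to G#6
A#5 to F##6
C5 to A5
A3 to F#4
F4 to D5

G#6 F##6 A5 F#4 D5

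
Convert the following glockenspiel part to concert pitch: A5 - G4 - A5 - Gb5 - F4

A7 G6 A7 Gb7 F6

Written C4 on the glockenspiel sounds as C6, a perfect fifteenth higher; apply that shift to every note.
A5 gives A7
G4 gives G6
A5 gives A7
Gb5 gives Gb7
F4 gives F6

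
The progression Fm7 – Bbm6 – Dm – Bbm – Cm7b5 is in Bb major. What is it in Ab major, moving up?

Bb major up to Ab major is a minor seventh; each chord root moves by that interval while the quality stays the same.
Fm7: root F up a minor seventh → Eb, giving Ebm7.
Bbm6: root Bb up a minor seventh → Ab, giving Abm6.
Dm: root D up a minor seventh → C, giving Cm.
Bbm: root Bb up a minor seventh → Ab, giving Abm.
Cm7b5: root C up a minor seventh → Bb, giving Bbm7b5.

Ebm7 Abm6 Cm Abm Bbm7b5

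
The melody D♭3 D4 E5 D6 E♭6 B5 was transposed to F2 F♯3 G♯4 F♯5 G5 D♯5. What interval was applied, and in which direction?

From Db3 to F2 is 6 letter names — a sixth of some quality.
F2 to Db3 is 8 semitones, which makes it a minor sixth; the second version is lower, so the direction is down.
Checking another pair — B5 → D#5 — gives the same interval.

down a minor sixth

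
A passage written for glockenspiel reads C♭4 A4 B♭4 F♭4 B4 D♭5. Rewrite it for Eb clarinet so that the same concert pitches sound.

Ab5 F#6 G6 Db6 G#6 Bb6

First find concert pitch: the glockenspiel sounds a perfect fifteenth above written, so C♭4 A4 B♭4 F♭4 B4 D♭5 sounds Cb6 A6 Bb6 Fb6 B6 Db7.
Then write for Eb clarinet: it sounds a minor third above written, so the part must be a minor third below concert.
Cb6 → Ab5
A6 → F#6
Bb6 → G6
Fb6 → Db6
B6 → G#6
Db7 → Bb6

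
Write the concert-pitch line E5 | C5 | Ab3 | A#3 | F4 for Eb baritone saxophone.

Written C4 sounds as Eb2 on the Eb baritone saxophone, so concert pitches are written a major thirteenth up.
E5 → C#7
C5 → A6
Ab3 → F5
A#3 → F##5
F4 → D6

C#7 A6 F5 F##5 D6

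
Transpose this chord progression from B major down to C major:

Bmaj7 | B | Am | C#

B major down to C major is a major seventh; each chord root moves by that interval while the quality stays the same.
Bmaj7: root B down a major seventh → C, giving Cmaj7.
B: root B down a major seventh → C, giving C.
Am: root A down a major seventh → Bb, giving Bbm.
C#: root C# down a major seventh → D, giving D.

Cmaj7 C Bbm D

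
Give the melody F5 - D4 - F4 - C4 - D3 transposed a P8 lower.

F4 D3 F3 C3 D2

F5: an octave down reaches F, and 12 semitones makes it F4.
A perfect octave down from D4 gives D3.
F4 down a perfect octave is F3.
C4: an octave down reaches C, and 12 semitones makes it C3.
D3: an octave down reaches D, and 12 semitones makes it D2.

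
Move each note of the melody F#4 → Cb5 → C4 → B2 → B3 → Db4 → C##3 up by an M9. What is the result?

F#4 to G#5
Cb5 to Db6
C4 to D5
B2 to C#4
B3 to C#5
Db4 to Eb5
C##3 to D##4

G#5 Db6 D5 C#4 C#5 Eb5 D##4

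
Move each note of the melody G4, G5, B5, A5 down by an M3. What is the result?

Eb4 Eb5 G5 F5

G4 to Eb4
G5 to Eb5
B5 to G5
A5 to F5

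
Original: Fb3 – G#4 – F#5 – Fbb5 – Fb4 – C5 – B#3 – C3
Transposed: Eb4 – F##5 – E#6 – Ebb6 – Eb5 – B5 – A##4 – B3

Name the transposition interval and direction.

up a major seventh

Take the first pair: Fb3 → Eb4. F to E spans 7 letter names, so the interval is some kind of seventh.
Fb3 to Eb4 is 11 semitones, which makes it a major seventh; the second version is higher, so the direction is up.
Checking another pair — C3 → B3 — gives the same interval.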